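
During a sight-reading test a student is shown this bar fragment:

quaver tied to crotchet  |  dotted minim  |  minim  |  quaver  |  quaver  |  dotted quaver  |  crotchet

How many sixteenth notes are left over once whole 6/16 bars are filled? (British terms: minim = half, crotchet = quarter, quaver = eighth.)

One bar of 6/16 = 6 sixteenth notes.
Convert each value to sixteenth notes: quaver tied to crotchet (quaver + crotchet) = 6; dotted minim = 12; minim = 8; quaver = 2; quaver = 2; dotted quaver = 3; crotchet = 4.
Total: 6 + 12 + 8 + 2 + 2 + 3 + 4 = 37.
37 ÷ 6 = 6 complete bars with 1 sixteenth note remaining.

1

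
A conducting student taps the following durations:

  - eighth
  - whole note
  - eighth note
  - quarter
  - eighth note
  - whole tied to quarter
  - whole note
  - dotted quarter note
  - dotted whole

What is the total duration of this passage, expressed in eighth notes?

Express everything in eighth notes: eighth = 1; whole note = 8; eighth note = 1; quarter = 2; eighth note = 1; whole tied to quarter (whole + quarter) = 10; whole note = 8; dotted quarter note = 3; dotted whole = 12.
Adding: 1 + 8 + 1 + 2 + 1 + 10 + 8 + 3 + 12 = 46 eighth notes.

46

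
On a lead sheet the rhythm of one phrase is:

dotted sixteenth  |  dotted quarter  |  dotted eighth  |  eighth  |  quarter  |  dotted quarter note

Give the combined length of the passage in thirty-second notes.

45

Each duration in thirty-second notes: dotted sixteenth = 3; dotted quarter = 12; dotted eighth = 6; eighth = 4; quarter = 8; dotted quarter note = 12.
Altogether 3 + 12 + 6 + 4 + 8 + 12 = 45 thirty-second notes.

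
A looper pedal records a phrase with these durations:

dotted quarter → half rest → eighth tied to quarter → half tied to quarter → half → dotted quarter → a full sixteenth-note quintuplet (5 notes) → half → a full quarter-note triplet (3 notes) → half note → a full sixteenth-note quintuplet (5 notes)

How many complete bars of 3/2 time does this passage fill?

One bar of 3/2 = 12 eighth notes.
Convert each value to eighth notes: dotted quarter = 3; half rest = 4; eighth tied to quarter (eighth + quarter) = 3; half tied to quarter (half + quarter) = 6; half = 4; dotted quarter = 3; a full sixteenth-note quintuplet (5 notes) (five quintuplet sixteenths span one quarter) = 2; half = 4; a full quarter-note triplet (3 notes) (three triplet quarters span one half) = 4; half note = 4; a full sixteenth-note quintuplet (5 notes) (five quintuplet sixteenths span one quarter) = 2.
Total: 3 + 4 + 3 + 6 + 4 + 3 + 2 + 4 + 4 + 4 + 2 = 39.
39 ÷ 12 = 3 complete bars with 3 left over.

3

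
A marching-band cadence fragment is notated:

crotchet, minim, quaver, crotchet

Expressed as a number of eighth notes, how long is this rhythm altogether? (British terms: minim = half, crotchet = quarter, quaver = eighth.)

Express everything in eighth notes: crotchet = 2; minim = 4; quaver = 1; crotchet = 2.
Sum: 2 + 4 + 1 + 2 = 9 eighth notes.

9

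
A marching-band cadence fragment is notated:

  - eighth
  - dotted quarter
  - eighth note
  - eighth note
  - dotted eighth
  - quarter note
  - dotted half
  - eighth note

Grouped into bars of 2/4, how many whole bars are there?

One bar of 2/4 = 8 sixteenth notes.
Express everything in sixteenth notes: eighth = 2; dotted quarter = 6; eighth note = 2; eighth note = 2; dotted eighth = 3; quarter note = 4; dotted half = 12; eighth note = 2.
Sum: 2 + 6 + 2 + 2 + 3 + 4 + 12 + 2 = 33.
33 ÷ 8 = 4 complete bars with 1 left over.

4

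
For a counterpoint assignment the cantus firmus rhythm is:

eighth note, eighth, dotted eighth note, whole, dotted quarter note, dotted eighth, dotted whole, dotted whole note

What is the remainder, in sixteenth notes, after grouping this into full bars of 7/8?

10

One bar of 7/8 = 14 sixteenth notes.
Express everything in sixteenth notes: eighth note = 2; eighth = 2; dotted eighth note = 3; whole = 16; dotted quarter note = 6; dotted eighth = 3; dotted whole = 24; dotted whole note = 24.
Sum: 2 + 2 + 3 + 16 + 6 + 3 + 24 + 24 = 80.
80 ÷ 14 = 5 complete bars with 10 sixteenth notes remaining.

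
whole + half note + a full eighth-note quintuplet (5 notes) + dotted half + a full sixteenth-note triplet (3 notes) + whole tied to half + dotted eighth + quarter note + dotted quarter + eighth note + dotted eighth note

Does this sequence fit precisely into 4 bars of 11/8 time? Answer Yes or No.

Yes

One bar of 11/8 = 22 sixteenth notes, so 4 bars = 88.
Express everything in sixteenth notes: whole = 16; half note = 8; a full eighth-note quintuplet (5 notes) (five quintuplet eighths span one half) = 8; dotted half = 12; a full sixteenth-note triplet (3 notes) (three triplet sixteenths span one eighth) = 2; whole tied to half (whole + half) = 24; dotted eighth = 3; quarter note = 4; dotted quarter = 6; eighth note = 2; dotted eighth note = 3.
Total: 16 + 8 + 8 + 12 + 2 + 24 + 3 + 4 + 6 + 2 + 3 = 88.
88 equals 88, so the answer is Yes.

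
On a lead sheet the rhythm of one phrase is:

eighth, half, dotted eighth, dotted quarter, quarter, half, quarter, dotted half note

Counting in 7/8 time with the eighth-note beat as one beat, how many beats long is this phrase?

One eighth-note beat = 2 sixteenth notes.
Convert each value to sixteenth notes: eighth = 2; half = 8; dotted eighth = 3; dotted quarter = 6; quarter = 4; half = 8; quarter = 4; dotted half note = 12.
Adding: 2 + 8 + 3 + 6 + 4 + 8 + 4 + 12 = 47.
47 ÷ 2 = 23.5 beats.

23.5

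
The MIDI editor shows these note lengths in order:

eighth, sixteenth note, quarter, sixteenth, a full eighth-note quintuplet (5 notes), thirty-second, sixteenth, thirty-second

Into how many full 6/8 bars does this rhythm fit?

One bar of 6/8 = 24 thirty-second notes.
Express everything in thirty-second notes: eighth = 4; sixteenth note = 2; quarter = 8; sixteenth = 2; a full eighth-note quintuplet (5 notes) (five quintuplet eighths span one half) = 16; thirty-second = 1; sixteenth = 2; thirty-second = 1.
Altogether 4 + 2 + 8 + 2 + 16 + 1 + 2 + 1 = 36.
36 ÷ 24 = 1 complete bar with 12 left over.

1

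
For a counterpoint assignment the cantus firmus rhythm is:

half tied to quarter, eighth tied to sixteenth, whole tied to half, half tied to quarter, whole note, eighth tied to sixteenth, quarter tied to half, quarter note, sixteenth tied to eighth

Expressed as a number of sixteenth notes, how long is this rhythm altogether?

89

Convert each value to sixteenth notes: half tied to quarter (half + quarter) = 12; eighth tied to sixteenth (eighth + sixteenth) = 3; whole tied to half (whole + half) = 24; half tied to quarter (half + quarter) = 12; whole note = 16; eighth tied to sixteenth (eighth + sixteenth) = 3; quarter tied to half (quarter + half) = 12; quarter note = 4; sixteenth tied to eighth (sixteenth + eighth) = 3.
Altogether 12 + 3 + 24 + 12 + 16 + 3 + 12 + 4 + 3 = 89 sixteenth notes.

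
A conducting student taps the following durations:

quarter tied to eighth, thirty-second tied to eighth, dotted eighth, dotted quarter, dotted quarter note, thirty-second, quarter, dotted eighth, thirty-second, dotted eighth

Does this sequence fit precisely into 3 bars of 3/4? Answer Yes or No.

No

One bar of 3/4 = 24 thirty-second notes, so 3 bars = 72.
Express everything in thirty-second notes: quarter tied to eighth (quarter + eighth) = 12; thirty-second tied to eighth (thirty-second + eighth) = 5; dotted eighth = 6; dotted quarter = 12; dotted quarter note = 12; thirty-second = 1; quarter = 8; dotted eighth = 6; thirty-second = 1; dotted eighth = 6.
Altogether 12 + 5 + 6 + 12 + 12 + 1 + 8 + 6 + 1 + 6 = 69.
69 falls short of 72, so the answer is No.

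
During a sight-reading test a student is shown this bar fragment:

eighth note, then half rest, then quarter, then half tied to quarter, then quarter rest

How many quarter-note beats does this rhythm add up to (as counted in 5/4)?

One quarter-note beat = 2 eighth notes.
In eighth notes: eighth note = 1; half rest = 4; quarter = 2; half tied to quarter (half + quarter) = 6; quarter rest = 2.
Total: 1 + 4 + 2 + 6 + 2 = 15.
15 ÷ 2 = 7.5 beats.

7.5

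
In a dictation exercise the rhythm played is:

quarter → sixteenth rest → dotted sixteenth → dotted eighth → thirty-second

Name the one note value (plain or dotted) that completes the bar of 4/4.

The bar of 4/4 = 32 thirty-second notes.
In thirty-second notes: quarter = 8; sixteenth rest = 2; dotted sixteenth = 3; dotted eighth = 6; thirty-second = 1.
Sum: 8 + 2 + 3 + 6 + 1 = 20.
Remaining: 32 − 20 = 12 thirty-second notes, which is a dotted quarter note.

dotted quarter note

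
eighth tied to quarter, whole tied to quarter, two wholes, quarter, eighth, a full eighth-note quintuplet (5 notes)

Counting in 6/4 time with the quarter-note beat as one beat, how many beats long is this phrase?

One quarter-note beat = 2 eighth notes.
Convert each value to eighth notes: eighth tied to quarter (eighth + quarter) = 3; whole tied to quarter (whole + quarter) = 10; whole = 8; whole = 8; quarter = 2; eighth = 1; a full eighth-note quintuplet (5 notes) (five quintuplet eighths span one half) = 4.
Adding: 3 + 10 + 8 + 8 + 2 + 1 + 4 = 36.
36 ÷ 2 = 18 beats.

18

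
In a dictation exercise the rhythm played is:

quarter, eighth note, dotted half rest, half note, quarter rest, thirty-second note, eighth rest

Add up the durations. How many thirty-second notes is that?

65

Working in thirty-second notes: quarter = 8; eighth note = 4; dotted half rest = 24; half note = 16; quarter rest = 8; thirty-second note = 1; eighth rest = 4.
Total: 8 + 4 + 24 + 16 + 8 + 1 + 4 = 65 thirty-second notes.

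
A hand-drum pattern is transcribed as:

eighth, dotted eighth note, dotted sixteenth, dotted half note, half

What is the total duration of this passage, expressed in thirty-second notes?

Convert each value to thirty-second notes: eighth = 4; dotted eighth note = 6; dotted sixteenth = 3; dotted half note = 24; half = 16.
Sum: 4 + 6 + 3 + 24 + 16 = 53 thirty-second notes.

53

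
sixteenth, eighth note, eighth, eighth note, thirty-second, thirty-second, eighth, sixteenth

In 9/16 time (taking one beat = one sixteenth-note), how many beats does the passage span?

One sixteenth-note beat = 2 thirty-second notes.
In thirty-second notes: sixteenth = 2; eighth note = 4; eighth = 4; eighth note = 4; thirty-second = 1; thirty-second = 1; eighth = 4; sixteenth = 2.
Total: 2 + 4 + 4 + 4 + 1 + 1 + 4 + 2 = 22.
22 ÷ 2 = 11 beats.

11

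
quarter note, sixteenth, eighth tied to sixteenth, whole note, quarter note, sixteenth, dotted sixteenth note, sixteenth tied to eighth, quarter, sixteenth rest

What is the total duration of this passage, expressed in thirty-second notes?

Convert each value to thirty-second notes: quarter note = 8; sixteenth = 2; eighth tied to sixteenth (eighth + sixteenth) = 6; whole note = 32; quarter note = 8; sixteenth = 2; dotted sixteenth note = 3; sixteenth tied to eighth (sixteenth + eighth) = 6; quarter = 8; sixteenth rest = 2.
Adding: 8 + 2 + 6 + 32 + 8 + 2 + 3 + 6 + 8 + 2 = 77 thirty-second notes.

77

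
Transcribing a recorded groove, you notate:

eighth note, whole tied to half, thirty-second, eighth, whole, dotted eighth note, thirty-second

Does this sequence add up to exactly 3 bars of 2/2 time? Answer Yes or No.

Yes

One bar of 2/2 = 32 thirty-second notes, so 3 bars = 96.
Convert each value to thirty-second notes: eighth note = 4; whole tied to half (whole + half) = 48; thirty-second = 1; eighth = 4; whole = 32; dotted eighth note = 6; thirty-second = 1.
Sum: 4 + 48 + 1 + 4 + 32 + 6 + 1 = 96.
96 equals 96, so the answer is Yes.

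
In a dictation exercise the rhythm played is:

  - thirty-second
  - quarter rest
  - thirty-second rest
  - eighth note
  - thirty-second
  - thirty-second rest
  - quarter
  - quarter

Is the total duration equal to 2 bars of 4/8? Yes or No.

One bar of 4/8 = 16 thirty-second notes, so 2 bars = 32.
Convert each value to thirty-second notes: thirty-second = 1; quarter rest = 8; thirty-second rest = 1; eighth note = 4; thirty-second = 1; thirty-second rest = 1; quarter = 8; quarter = 8.
Sum: 1 + 8 + 1 + 4 + 1 + 1 + 8 + 8 = 32.
32 equals 32, so the answer is Yes.

Yes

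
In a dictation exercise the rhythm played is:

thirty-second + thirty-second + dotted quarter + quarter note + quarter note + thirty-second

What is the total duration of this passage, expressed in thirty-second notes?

Each duration in thirty-second notes: thirty-second = 1; thirty-second = 1; dotted quarter = 12; quarter note = 8; quarter note = 8; thirty-second = 1.
Adding: 1 + 1 + 12 + 8 + 8 + 1 = 31 thirty-second notes.

31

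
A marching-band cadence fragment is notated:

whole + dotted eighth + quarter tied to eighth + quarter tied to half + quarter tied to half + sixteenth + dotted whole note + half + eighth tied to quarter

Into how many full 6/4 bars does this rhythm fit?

3

One bar of 6/4 = 24 sixteenth notes.
Express everything in sixteenth notes: whole = 16; dotted eighth = 3; quarter tied to eighth (quarter + eighth) = 6; quarter tied to half (quarter + half) = 12; quarter tied to half (quarter + half) = 12; sixteenth = 1; dotted whole note = 24; half = 8; eighth tied to quarter (eighth + quarter) = 6.
Sum: 16 + 3 + 6 + 12 + 12 + 1 + 24 + 8 + 6 = 88.
88 ÷ 24 = 3 complete bars with 16 left over.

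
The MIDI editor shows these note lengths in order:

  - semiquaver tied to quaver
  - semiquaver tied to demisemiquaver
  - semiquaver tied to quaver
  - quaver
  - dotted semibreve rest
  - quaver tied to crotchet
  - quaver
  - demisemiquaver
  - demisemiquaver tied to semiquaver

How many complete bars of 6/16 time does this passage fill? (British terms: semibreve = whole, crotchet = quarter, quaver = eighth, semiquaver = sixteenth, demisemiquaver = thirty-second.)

7

One bar of 6/16 = 12 thirty-second notes.
In thirty-second notes: semiquaver tied to quaver (semiquaver + quaver) = 6; semiquaver tied to demisemiquaver (semiquaver + demisemiquaver) = 3; semiquaver tied to quaver (semiquaver + quaver) = 6; quaver = 4; dotted semibreve rest = 48; quaver tied to crotchet (quaver + crotchet) = 12; quaver = 4; demisemiquaver = 1; demisemiquaver tied to semiquaver (demisemiquaver + semiquaver) = 3.
Total: 6 + 3 + 6 + 4 + 48 + 12 + 4 + 1 + 3 = 87.
87 ÷ 12 = 7 complete bars with 3 left over.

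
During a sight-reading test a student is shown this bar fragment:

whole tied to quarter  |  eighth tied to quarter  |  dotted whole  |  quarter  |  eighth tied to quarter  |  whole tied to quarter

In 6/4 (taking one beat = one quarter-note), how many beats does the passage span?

One quarter-note beat = 2 eighth notes.
Express everything in eighth notes: whole tied to quarter (whole + quarter) = 10; eighth tied to quarter (eighth + quarter) = 3; dotted whole = 12; quarter = 2; eighth tied to quarter (eighth + quarter) = 3; whole tied to quarter (whole + quarter) = 10.
Altogether 10 + 3 + 12 + 2 + 3 + 10 = 40.
40 ÷ 2 = 20 beats.

20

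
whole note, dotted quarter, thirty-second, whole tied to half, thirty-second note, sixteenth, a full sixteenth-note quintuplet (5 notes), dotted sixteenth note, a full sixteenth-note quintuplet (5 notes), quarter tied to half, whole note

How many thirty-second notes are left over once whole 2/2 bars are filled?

11

One bar of 2/2 = 32 thirty-second notes.
Each duration in thirty-second notes: whole note = 32; dotted quarter = 12; thirty-second = 1; whole tied to half (whole + half) = 48; thirty-second note = 1; sixteenth = 2; a full sixteenth-note quintuplet (5 notes) (five quintuplet sixteenths span one quarter) = 8; dotted sixteenth note = 3; a full sixteenth-note quintuplet (5 notes) (five quintuplet sixteenths span one quarter) = 8; quarter tied to half (quarter + half) = 24; whole note = 32.
Altogether 32 + 12 + 1 + 48 + 1 + 2 + 8 + 3 + 8 + 24 + 32 = 171.
171 ÷ 32 = 5 complete bars with 11 thirty-second notes remaining.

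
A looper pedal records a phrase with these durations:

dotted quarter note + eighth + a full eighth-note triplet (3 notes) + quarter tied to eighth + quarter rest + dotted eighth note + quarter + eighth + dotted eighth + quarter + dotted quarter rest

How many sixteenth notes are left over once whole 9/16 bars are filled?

One bar of 9/16 = 9 sixteenth notes.
In sixteenth notes: dotted quarter note = 6; eighth = 2; a full eighth-note triplet (3 notes) (three triplet eighths span one quarter) = 4; quarter tied to eighth (quarter + eighth) = 6; quarter rest = 4; dotted eighth note = 3; quarter = 4; eighth = 2; dotted eighth = 3; quarter = 4; dotted quarter rest = 6.
Altogether 6 + 2 + 4 + 6 + 4 + 3 + 4 + 2 + 3 + 4 + 6 = 44.
44 ÷ 9 = 4 complete bars with 8 sixteenth notes remaining.

8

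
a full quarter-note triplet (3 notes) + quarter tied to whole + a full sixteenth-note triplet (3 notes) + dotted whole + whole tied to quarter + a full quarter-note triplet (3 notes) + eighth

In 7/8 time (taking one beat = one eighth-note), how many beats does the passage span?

42

One eighth-note beat = 2 sixteenth notes.
In sixteenth notes: a full quarter-note triplet (3 notes) (three triplet quarters span one half) = 8; quarter tied to whole (quarter + whole) = 20; a full sixteenth-note triplet (3 notes) (three triplet sixteenths span one eighth) = 2; dotted whole = 24; whole tied to quarter (whole + quarter) = 20; a full quarter-note triplet (3 notes) (three triplet quarters span one half) = 8; eighth = 2.
Altogether 8 + 20 + 2 + 24 + 20 + 8 + 2 = 84.
84 ÷ 2 = 42 beats.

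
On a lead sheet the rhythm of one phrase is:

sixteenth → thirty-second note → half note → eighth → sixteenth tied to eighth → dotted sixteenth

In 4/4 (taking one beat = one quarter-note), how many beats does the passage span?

4

One quarter-note beat = 8 thirty-second notes.
Convert each value to thirty-second notes: sixteenth = 2; thirty-second note = 1; half note = 16; eighth = 4; sixteenth tied to eighth (sixteenth + eighth) = 6; dotted sixteenth = 3.
Total: 2 + 1 + 16 + 4 + 6 + 3 = 32.
32 ÷ 8 = 4 beats.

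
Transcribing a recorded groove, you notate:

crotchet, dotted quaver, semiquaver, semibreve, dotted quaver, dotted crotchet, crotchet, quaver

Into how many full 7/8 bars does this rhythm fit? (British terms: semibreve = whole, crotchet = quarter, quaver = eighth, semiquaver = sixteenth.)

2

One bar of 7/8 = 14 sixteenth notes.
Working in sixteenth notes: crotchet = 4; dotted quaver = 3; semiquaver = 1; semibreve = 16; dotted quaver = 3; dotted crotchet = 6; crotchet = 4; quaver = 2.
Total: 4 + 3 + 1 + 16 + 3 + 6 + 4 + 2 = 39.
39 ÷ 14 = 2 complete bars with 11 left over.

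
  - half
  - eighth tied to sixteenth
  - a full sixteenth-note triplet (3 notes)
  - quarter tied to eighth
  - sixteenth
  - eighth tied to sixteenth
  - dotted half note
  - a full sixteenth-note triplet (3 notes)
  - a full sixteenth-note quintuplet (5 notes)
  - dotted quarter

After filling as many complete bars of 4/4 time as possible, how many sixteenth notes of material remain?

One bar of 4/4 = 16 sixteenth notes.
Each duration in sixteenth notes: half = 8; eighth tied to sixteenth (eighth + sixteenth) = 3; a full sixteenth-note triplet (3 notes) (three triplet sixteenths span one eighth) = 2; quarter tied to eighth (quarter + eighth) = 6; sixteenth = 1; eighth tied to sixteenth (eighth + sixteenth) = 3; dotted half note = 12; a full sixteenth-note triplet (3 notes) (three triplet sixteenths span one eighth) = 2; a full sixteenth-note quintuplet (5 notes) (five quintuplet sixteenths span one quarter) = 4; dotted quarter = 6.
Altogether 8 + 3 + 2 + 6 + 1 + 3 + 12 + 2 + 4 + 6 = 47.
47 ÷ 16 = 2 complete bars with 15 sixteenth notes remaining.

15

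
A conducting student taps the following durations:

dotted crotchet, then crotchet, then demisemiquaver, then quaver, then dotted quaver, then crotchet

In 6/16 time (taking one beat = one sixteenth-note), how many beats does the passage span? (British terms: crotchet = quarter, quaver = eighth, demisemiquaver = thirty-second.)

One sixteenth-note beat = 2 thirty-second notes.
Each duration in thirty-second notes: dotted crotchet = 12; crotchet = 8; demisemiquaver = 1; quaver = 4; dotted quaver = 6; crotchet = 8.
Total: 12 + 8 + 1 + 4 + 6 + 8 = 39.
39 ÷ 2 = 19.5 beats.

19.5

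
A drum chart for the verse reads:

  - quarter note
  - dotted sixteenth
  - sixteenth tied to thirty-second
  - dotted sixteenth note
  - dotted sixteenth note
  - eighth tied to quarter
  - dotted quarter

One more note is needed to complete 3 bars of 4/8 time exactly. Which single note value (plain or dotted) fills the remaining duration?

eighth note

3 bars of 4/8 = 48 thirty-second notes.
Working in thirty-second notes: quarter note = 8; dotted sixteenth = 3; sixteenth tied to thirty-second (sixteenth + thirty-second) = 3; dotted sixteenth note = 3; dotted sixteenth note = 3; eighth tied to quarter (eighth + quarter) = 12; dotted quarter = 12.
Adding: 8 + 3 + 3 + 3 + 3 + 12 + 12 = 44.
Remaining: 48 − 44 = 4 thirty-second notes, which is a eighth note.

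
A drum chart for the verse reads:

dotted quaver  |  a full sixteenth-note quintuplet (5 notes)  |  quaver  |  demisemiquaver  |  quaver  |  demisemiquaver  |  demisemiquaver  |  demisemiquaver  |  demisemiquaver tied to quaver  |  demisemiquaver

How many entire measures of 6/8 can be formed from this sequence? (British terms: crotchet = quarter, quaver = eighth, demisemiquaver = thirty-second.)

One bar of 6/8 = 24 thirty-second notes.
Each duration in thirty-second notes: dotted quaver = 6; a full sixteenth-note quintuplet (5 notes) (five quintuplet sixteenths span one quarter) = 8; quaver = 4; demisemiquaver = 1; quaver = 4; demisemiquaver = 1; demisemiquaver = 1; demisemiquaver = 1; demisemiquaver tied to quaver (demisemiquaver + quaver) = 5; demisemiquaver = 1.
Altogether 6 + 8 + 4 + 1 + 4 + 1 + 1 + 1 + 5 + 1 = 32.
32 ÷ 24 = 1 complete bar with 8 left over.

1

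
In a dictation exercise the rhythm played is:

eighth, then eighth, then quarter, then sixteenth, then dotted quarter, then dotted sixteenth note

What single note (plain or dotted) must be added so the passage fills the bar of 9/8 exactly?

dotted sixteenth note

The bar of 9/8 = 36 thirty-second notes.
In thirty-second notes: eighth = 4; eighth = 4; quarter = 8; sixteenth = 2; dotted quarter = 12; dotted sixteenth note = 3.
Sum: 4 + 4 + 8 + 2 + 12 + 3 = 33.
Remaining: 36 − 33 = 3 thirty-second notes, which is a dotted sixteenth note.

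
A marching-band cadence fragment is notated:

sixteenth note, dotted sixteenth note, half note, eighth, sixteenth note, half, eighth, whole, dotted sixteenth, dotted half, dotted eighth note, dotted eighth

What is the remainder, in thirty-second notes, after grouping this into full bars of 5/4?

38

One bar of 5/4 = 40 thirty-second notes.
Convert each value to thirty-second notes: sixteenth note = 2; dotted sixteenth note = 3; half note = 16; eighth = 4; sixteenth note = 2; half = 16; eighth = 4; whole = 32; dotted sixteenth = 3; dotted half = 24; dotted eighth note = 6; dotted eighth = 6.
Sum: 2 + 3 + 16 + 4 + 2 + 16 + 4 + 32 + 3 + 24 + 6 + 6 = 118.
118 ÷ 40 = 2 complete bars with 38 thirty-second notes remaining.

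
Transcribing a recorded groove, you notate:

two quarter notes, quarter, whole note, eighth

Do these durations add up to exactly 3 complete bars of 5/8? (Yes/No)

One bar of 5/8 = 5 eighth notes, so 3 bars = 15.
Working in eighth notes: quarter note = 2; quarter note = 2; quarter = 2; whole note = 8; eighth = 1.
Adding: 2 + 2 + 2 + 8 + 1 = 15.
15 equals 15, so the answer is Yes.

Yes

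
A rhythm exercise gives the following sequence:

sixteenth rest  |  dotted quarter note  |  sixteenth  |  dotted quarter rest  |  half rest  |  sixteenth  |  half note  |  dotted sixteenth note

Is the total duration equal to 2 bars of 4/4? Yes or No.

One bar of 4/4 = 32 thirty-second notes, so 2 bars = 64.
Convert each value to thirty-second notes: sixteenth rest = 2; dotted quarter note = 12; sixteenth = 2; dotted quarter rest = 12; half rest = 16; sixteenth = 2; half note = 16; dotted sixteenth note = 3.
Sum: 2 + 12 + 2 + 12 + 16 + 2 + 16 + 3 = 65.
65 exceeds 64, so the answer is No.

No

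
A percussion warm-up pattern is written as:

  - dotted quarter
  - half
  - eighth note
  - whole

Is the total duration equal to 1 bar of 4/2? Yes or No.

Yes

One bar of 4/2 = 16 eighth notes.
Working in eighth notes: dotted quarter = 3; half = 4; eighth note = 1; whole = 8.
Sum: 3 + 4 + 1 + 8 = 16.
16 equals 16, so the answer is Yes.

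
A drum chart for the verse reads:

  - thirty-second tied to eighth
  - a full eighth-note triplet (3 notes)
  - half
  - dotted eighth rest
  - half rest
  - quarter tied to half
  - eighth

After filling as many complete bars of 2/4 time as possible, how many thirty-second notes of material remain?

One bar of 2/4 = 16 thirty-second notes.
Each duration in thirty-second notes: thirty-second tied to eighth (thirty-second + eighth) = 5; a full eighth-note triplet (3 notes) (three triplet eighths span one quarter) = 8; half = 16; dotted eighth rest = 6; half rest = 16; quarter tied to half (quarter + half) = 24; eighth = 4.
Total: 5 + 8 + 16 + 6 + 16 + 24 + 4 = 79.
79 ÷ 16 = 4 complete bars with 15 thirty-second notes remaining.

15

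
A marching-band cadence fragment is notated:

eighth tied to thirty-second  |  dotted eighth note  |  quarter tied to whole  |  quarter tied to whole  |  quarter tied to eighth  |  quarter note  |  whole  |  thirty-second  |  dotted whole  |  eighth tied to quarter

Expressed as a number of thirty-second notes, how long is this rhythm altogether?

204

Convert each value to thirty-second notes: eighth tied to thirty-second (eighth + thirty-second) = 5; dotted eighth note = 6; quarter tied to whole (quarter + whole) = 40; quarter tied to whole (quarter + whole) = 40; quarter tied to eighth (quarter + eighth) = 12; quarter note = 8; whole = 32; thirty-second = 1; dotted whole = 48; eighth tied to quarter (eighth + quarter) = 12.
Sum: 5 + 6 + 40 + 40 + 12 + 8 + 32 + 1 + 48 + 12 = 204 thirty-second notes.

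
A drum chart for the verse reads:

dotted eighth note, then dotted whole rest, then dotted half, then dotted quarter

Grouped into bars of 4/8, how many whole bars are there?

One bar of 4/8 = 8 sixteenth notes.
Working in sixteenth notes: dotted eighth note = 3; dotted whole rest = 24; dotted half = 12; dotted quarter = 6.
Total: 3 + 24 + 12 + 6 = 45.
45 ÷ 8 = 5 complete bars with 5 left over.

5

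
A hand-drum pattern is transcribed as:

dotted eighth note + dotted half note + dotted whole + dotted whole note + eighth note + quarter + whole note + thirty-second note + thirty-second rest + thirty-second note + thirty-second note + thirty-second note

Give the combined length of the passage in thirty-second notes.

175

Each duration in thirty-second notes: dotted eighth note = 6; dotted half note = 24; dotted whole = 48; dotted whole note = 48; eighth note = 4; quarter = 8; whole note = 32; thirty-second note = 1; thirty-second rest = 1; thirty-second note = 1; thirty-second note = 1; thirty-second note = 1.
Adding: 6 + 24 + 48 + 48 + 4 + 8 + 32 + 1 + 1 + 1 + 1 + 1 = 175 thirty-second notes.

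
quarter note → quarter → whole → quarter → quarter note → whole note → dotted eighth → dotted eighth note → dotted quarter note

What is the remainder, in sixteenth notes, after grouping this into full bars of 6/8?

One bar of 6/8 = 12 sixteenth notes.
In sixteenth notes: quarter note = 4; quarter = 4; whole = 16; quarter = 4; quarter note = 4; whole note = 16; dotted eighth = 3; dotted eighth note = 3; dotted quarter note = 6.
Adding: 4 + 4 + 16 + 4 + 4 + 16 + 3 + 3 + 6 = 60.
60 ÷ 12 = 5 complete bars with 0 sixteenth notes remaining.

0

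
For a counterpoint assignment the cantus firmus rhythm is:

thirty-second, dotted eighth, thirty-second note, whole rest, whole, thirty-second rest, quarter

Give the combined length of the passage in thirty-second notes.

81

In thirty-second notes: thirty-second = 1; dotted eighth = 6; thirty-second note = 1; whole rest = 32; whole = 32; thirty-second rest = 1; quarter = 8.
Total: 1 + 6 + 1 + 32 + 32 + 1 + 8 = 81 thirty-second notes.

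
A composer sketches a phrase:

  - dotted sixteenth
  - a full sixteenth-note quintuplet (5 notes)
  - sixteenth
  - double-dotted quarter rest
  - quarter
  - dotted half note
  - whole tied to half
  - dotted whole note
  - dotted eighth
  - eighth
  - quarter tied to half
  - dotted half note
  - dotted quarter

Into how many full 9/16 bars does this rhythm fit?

One bar of 9/16 = 18 thirty-second notes.
Express everything in thirty-second notes: dotted sixteenth = 3; a full sixteenth-note quintuplet (5 notes) (five quintuplet sixteenths span one quarter) = 8; sixteenth = 2; double-dotted quarter rest = 14; quarter = 8; dotted half note = 24; whole tied to half (whole + half) = 48; dotted whole note = 48; dotted eighth = 6; eighth = 4; quarter tied to half (quarter + half) = 24; dotted half note = 24; dotted quarter = 12.
Total: 3 + 8 + 2 + 14 + 8 + 24 + 48 + 48 + 6 + 4 + 24 + 24 + 12 = 225.
225 ÷ 18 = 12 complete bars with 9 left over.

12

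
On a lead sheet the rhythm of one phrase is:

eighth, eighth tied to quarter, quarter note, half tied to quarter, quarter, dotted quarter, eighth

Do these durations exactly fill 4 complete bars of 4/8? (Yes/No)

One bar of 4/8 = 4 eighth notes, so 4 bars = 16.
Convert each value to eighth notes: eighth = 1; eighth tied to quarter (eighth + quarter) = 3; quarter note = 2; half tied to quarter (half + quarter) = 6; quarter = 2; dotted quarter = 3; eighth = 1.
Sum: 1 + 3 + 2 + 6 + 2 + 3 + 1 = 18.
18 exceeds 16, so the answer is No.

No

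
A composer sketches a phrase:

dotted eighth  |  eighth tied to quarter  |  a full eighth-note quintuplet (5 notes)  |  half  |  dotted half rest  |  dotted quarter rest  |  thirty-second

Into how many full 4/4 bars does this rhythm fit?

One bar of 4/4 = 32 thirty-second notes.
Working in thirty-second notes: dotted eighth = 6; eighth tied to quarter (eighth + quarter) = 12; a full eighth-note quintuplet (5 notes) (five quintuplet eighths span one half) = 16; half = 16; dotted half rest = 24; dotted quarter rest = 12; thirty-second = 1.
Sum: 6 + 12 + 16 + 16 + 24 + 12 + 1 = 87.
87 ÷ 32 = 2 complete bars with 23 left over.

2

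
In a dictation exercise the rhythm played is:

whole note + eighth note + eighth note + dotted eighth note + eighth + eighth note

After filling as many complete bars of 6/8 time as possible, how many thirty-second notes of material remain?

One bar of 6/8 = 12 sixteenth notes.
In sixteenth notes: whole note = 16; eighth note = 2; eighth note = 2; dotted eighth note = 3; eighth = 2; eighth note = 2.
Adding: 16 + 2 + 2 + 3 + 2 + 2 = 27.
27 ÷ 12 = 2 complete bars with 3 sixteenth notes remaining = 6 thirty-second notes.

6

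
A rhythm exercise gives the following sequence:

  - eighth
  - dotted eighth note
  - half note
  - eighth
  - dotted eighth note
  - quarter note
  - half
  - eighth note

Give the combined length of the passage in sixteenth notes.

32

Express everything in sixteenth notes: eighth = 2; dotted eighth note = 3; half note = 8; eighth = 2; dotted eighth note = 3; quarter note = 4; half = 8; eighth note = 2.
Sum: 2 + 3 + 8 + 2 + 3 + 4 + 8 + 2 = 32 sixteenth notes.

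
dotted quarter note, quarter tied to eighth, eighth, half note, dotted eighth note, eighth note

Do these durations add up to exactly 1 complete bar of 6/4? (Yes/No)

No

One bar of 6/4 = 24 sixteenth notes.
Express everything in sixteenth notes: dotted quarter note = 6; quarter tied to eighth (quarter + eighth) = 6; eighth = 2; half note = 8; dotted eighth note = 3; eighth note = 2.
Total: 6 + 6 + 2 + 8 + 3 + 2 = 27.
27 exceeds 24, so the answer is No.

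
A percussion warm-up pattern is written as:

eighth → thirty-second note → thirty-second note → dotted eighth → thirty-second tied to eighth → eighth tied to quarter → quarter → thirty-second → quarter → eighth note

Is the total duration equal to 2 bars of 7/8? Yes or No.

One bar of 7/8 = 28 thirty-second notes, so 2 bars = 56.
In thirty-second notes: eighth = 4; thirty-second note = 1; thirty-second note = 1; dotted eighth = 6; thirty-second tied to eighth (thirty-second + eighth) = 5; eighth tied to quarter (eighth + quarter) = 12; quarter = 8; thirty-second = 1; quarter = 8; eighth note = 4.
Altogether 4 + 1 + 1 + 6 + 5 + 12 + 8 + 1 + 8 + 4 = 50.
50 falls short of 56, so the answer is No.

No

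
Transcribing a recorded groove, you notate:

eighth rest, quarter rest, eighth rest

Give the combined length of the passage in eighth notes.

Working in eighth notes: eighth rest = 1; quarter rest = 2; eighth rest = 1.
Total: 1 + 2 + 1 = 4 eighth notes.

4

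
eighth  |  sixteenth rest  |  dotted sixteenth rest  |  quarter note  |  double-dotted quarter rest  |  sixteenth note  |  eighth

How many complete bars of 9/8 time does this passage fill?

One bar of 9/8 = 36 thirty-second notes.
Each duration in thirty-second notes: eighth = 4; sixteenth rest = 2; dotted sixteenth rest = 3; quarter note = 8; double-dotted quarter rest = 14; sixteenth note = 2; eighth = 4.
Adding: 4 + 2 + 3 + 8 + 14 + 2 + 4 = 37.
37 ÷ 36 = 1 complete bar with 1 left over.

1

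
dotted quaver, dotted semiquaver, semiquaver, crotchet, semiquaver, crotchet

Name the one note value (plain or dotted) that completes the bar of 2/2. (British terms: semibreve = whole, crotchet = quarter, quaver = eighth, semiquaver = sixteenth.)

dotted sixteenth note

The bar of 2/2 = 32 thirty-second notes.
Working in thirty-second notes: dotted quaver = 6; dotted semiquaver = 3; semiquaver = 2; crotchet = 8; semiquaver = 2; crotchet = 8.
Altogether 6 + 3 + 2 + 8 + 2 + 8 = 29.
Remaining: 32 − 29 = 3 thirty-second notes, which is a dotted sixteenth note.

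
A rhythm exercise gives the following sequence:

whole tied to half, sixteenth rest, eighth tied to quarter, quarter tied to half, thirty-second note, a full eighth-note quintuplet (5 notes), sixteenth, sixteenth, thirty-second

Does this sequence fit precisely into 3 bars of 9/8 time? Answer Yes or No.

Yes

One bar of 9/8 = 36 thirty-second notes, so 3 bars = 108.
Convert each value to thirty-second notes: whole tied to half (whole + half) = 48; sixteenth rest = 2; eighth tied to quarter (eighth + quarter) = 12; quarter tied to half (quarter + half) = 24; thirty-second note = 1; a full eighth-note quintuplet (5 notes) (five quintuplet eighths span one half) = 16; sixteenth = 2; sixteenth = 2; thirty-second = 1.
Adding: 48 + 2 + 12 + 24 + 1 + 16 + 2 + 2 + 1 = 108.
108 equals 108, so the answer is Yes.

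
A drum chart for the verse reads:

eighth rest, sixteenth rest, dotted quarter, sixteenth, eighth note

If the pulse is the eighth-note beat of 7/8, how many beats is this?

One eighth-note beat = 2 sixteenth notes.
In sixteenth notes: eighth rest = 2; sixteenth rest = 1; dotted quarter = 6; sixteenth = 1; eighth note = 2.
Sum: 2 + 1 + 6 + 1 + 2 = 12.
12 ÷ 2 = 6 beats.

6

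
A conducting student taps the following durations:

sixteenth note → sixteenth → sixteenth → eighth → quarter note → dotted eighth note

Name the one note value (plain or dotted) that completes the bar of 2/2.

The bar of 2/2 = 16 sixteenth notes.
Each duration in sixteenth notes: sixteenth note = 1; sixteenth = 1; sixteenth = 1; eighth = 2; quarter note = 4; dotted eighth note = 3.
Sum: 1 + 1 + 1 + 2 + 4 + 3 = 12.
Remaining: 16 − 12 = 4 sixteenth notes, which is a quarter note.

quarter note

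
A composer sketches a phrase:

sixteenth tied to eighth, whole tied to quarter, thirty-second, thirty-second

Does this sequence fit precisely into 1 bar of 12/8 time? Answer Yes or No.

One bar of 12/8 = 48 thirty-second notes.
Each duration in thirty-second notes: sixteenth tied to eighth (sixteenth + eighth) = 6; whole tied to quarter (whole + quarter) = 40; thirty-second = 1; thirty-second = 1.
Sum: 6 + 40 + 1 + 1 = 48.
48 equals 48, so the answer is Yes.

Yes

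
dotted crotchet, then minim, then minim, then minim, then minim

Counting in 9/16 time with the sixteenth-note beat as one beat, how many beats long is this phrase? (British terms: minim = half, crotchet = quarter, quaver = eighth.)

One sixteenth-note beat = 2 thirty-second notes.
Each duration in thirty-second notes: dotted crotchet = 12; minim = 16; minim = 16; minim = 16; minim = 16.
Sum: 12 + 16 + 16 + 16 + 16 = 76.
76 ÷ 2 = 38 beats.

38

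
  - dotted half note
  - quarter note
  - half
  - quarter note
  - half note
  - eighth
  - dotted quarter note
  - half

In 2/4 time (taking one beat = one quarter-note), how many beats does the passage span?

One quarter-note beat = 2 eighth notes.
Convert each value to eighth notes: dotted half note = 6; quarter note = 2; half = 4; quarter note = 2; half note = 4; eighth = 1; dotted quarter note = 3; half = 4.
Sum: 6 + 2 + 4 + 2 + 4 + 1 + 3 + 4 = 26.
26 ÷ 2 = 13 beats.

13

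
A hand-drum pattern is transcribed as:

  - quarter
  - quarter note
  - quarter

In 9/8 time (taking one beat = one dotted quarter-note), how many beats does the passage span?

2

One dotted quarter-note beat = 3 eighth notes.
Convert each value to eighth notes: quarter = 2; quarter note = 2; quarter = 2.
Sum: 2 + 2 + 2 = 6.
6 ÷ 3 = 2 beats.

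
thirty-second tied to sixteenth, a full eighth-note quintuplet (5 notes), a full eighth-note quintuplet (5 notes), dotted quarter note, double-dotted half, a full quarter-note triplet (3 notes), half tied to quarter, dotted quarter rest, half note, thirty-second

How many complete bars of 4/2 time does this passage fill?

2

One bar of 4/2 = 64 thirty-second notes.
Working in thirty-second notes: thirty-second tied to sixteenth (thirty-second + sixteenth) = 3; a full eighth-note quintuplet (5 notes) (five quintuplet eighths span one half) = 16; a full eighth-note quintuplet (5 notes) (five quintuplet eighths span one half) = 16; dotted quarter note = 12; double-dotted half = 28; a full quarter-note triplet (3 notes) (three triplet quarters span one half) = 16; half tied to quarter (half + quarter) = 24; dotted quarter rest = 12; half note = 16; thirty-second = 1.
Altogether 3 + 16 + 16 + 12 + 28 + 16 + 24 + 12 + 16 + 1 = 144.
144 ÷ 64 = 2 complete bars with 16 left over.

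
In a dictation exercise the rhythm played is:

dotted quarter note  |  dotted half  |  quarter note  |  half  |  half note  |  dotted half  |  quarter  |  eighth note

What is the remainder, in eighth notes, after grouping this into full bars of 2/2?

One bar of 2/2 = 8 eighth notes.
Working in eighth notes: dotted quarter note = 3; dotted half = 6; quarter note = 2; half = 4; half note = 4; dotted half = 6; quarter = 2; eighth note = 1.
Sum: 3 + 6 + 2 + 4 + 4 + 6 + 2 + 1 = 28.
28 ÷ 8 = 3 complete bars with 4 eighth notes remaining.

4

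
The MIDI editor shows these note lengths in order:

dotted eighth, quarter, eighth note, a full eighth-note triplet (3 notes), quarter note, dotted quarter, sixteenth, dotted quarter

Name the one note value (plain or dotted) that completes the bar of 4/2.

The bar of 4/2 = 32 sixteenth notes.
Express everything in sixteenth notes: dotted eighth = 3; quarter = 4; eighth note = 2; a full eighth-note triplet (3 notes) (three triplet eighths span one quarter) = 4; quarter note = 4; dotted quarter = 6; sixteenth = 1; dotted quarter = 6.
Sum: 3 + 4 + 2 + 4 + 4 + 6 + 1 + 6 = 30.
Remaining: 32 − 30 = 2 sixteenth notes, which is a eighth note.

eighth note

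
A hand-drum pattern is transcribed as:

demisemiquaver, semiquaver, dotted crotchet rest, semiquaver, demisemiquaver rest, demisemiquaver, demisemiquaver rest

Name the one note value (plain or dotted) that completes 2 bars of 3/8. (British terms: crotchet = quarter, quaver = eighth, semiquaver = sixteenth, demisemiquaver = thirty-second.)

eighth note

2 bars of 3/8 = 24 thirty-second notes.
Each duration in thirty-second notes: demisemiquaver = 1; semiquaver = 2; dotted crotchet rest = 12; semiquaver = 2; demisemiquaver rest = 1; demisemiquaver = 1; demisemiquaver rest = 1.
Adding: 1 + 2 + 12 + 2 + 1 + 1 + 1 = 20.
Remaining: 24 − 20 = 4 thirty-second notes, which is a eighth note.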